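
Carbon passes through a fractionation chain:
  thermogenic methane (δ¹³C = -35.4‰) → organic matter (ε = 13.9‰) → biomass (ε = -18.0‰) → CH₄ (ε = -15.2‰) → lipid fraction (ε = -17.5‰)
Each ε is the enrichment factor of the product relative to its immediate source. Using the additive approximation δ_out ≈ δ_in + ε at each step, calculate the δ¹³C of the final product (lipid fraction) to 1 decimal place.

-72.2‰

step 1: δ ≈ -35.4 + (13.9) = -21.5‰
step 2: δ ≈ -21.5 + (-18.0) = -39.5‰
step 3: δ ≈ -39.5 + (-15.2) = -54.7‰
step 4: δ ≈ -54.7 + (-17.5) = -72.2‰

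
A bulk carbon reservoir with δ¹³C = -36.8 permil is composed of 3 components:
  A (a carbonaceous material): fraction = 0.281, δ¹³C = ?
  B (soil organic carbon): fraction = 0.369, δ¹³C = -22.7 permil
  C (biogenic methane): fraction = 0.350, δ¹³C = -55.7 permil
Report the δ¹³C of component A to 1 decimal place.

Isotope mass balance: δ_bulk = Σ fᵢ·δᵢ.
-36.8 = 0.281×δ_A + 0.369×(-22.7) + 0.350×(-55.7)
0.281·δ_A = -36.8 − (-27.871) = -8.929
δ_A = -8.929 / 0.281 = -31.77 permil

-31.8 permil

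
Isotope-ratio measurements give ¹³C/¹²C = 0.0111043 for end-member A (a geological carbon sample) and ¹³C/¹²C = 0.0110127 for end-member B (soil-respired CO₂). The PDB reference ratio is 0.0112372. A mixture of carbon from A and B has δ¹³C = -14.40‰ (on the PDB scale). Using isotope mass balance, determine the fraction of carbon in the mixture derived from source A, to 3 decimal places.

δ_A = (0.0111043/0.0112372 − 1)×1000 = (0.988173 − 1)×1000 = -11.827‰
δ_B = (0.0110127/0.0112372 − 1)×1000 = (0.980022 − 1)×1000 = -19.978‰
f_A = (δ_mix − δ_B)/(δ_A − δ_B) = (-14.40 − (-19.978))/(-11.827 − (-19.978))
f_A = 5.578 / 8.151 = 0.6843

0.684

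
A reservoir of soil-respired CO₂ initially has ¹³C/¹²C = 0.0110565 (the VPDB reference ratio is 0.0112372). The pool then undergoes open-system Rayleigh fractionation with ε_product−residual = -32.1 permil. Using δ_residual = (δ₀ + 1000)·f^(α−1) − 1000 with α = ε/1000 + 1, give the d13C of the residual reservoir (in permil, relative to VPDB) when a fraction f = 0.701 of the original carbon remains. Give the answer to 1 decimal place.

-4.8 permil

δ₀ = (0.0110565/0.0112372 − 1)×1000 = (0.983919 − 1)×1000 = -16.081 permil
α − 1 = ε/1000 = -0.0321
f^(α−1) = 0.701^(-0.0321) = 1.011469
δ_res = (-16.081 + 1000) × 1.011469 − 1000 = 995.204 − 1000 = -4.80 permil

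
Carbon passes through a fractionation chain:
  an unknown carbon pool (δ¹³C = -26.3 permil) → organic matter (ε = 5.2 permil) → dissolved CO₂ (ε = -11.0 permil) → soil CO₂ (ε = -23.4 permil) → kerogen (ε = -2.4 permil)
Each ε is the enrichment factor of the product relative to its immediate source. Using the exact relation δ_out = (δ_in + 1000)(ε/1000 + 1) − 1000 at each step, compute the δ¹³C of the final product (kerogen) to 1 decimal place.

-56.9 permil

step 1: δ = (-26.30 + 1000)·(5.2/1000 + 1) − 1000 = -21.24 permil
step 2: δ = (-21.24 + 1000)·(-11.0/1000 + 1) − 1000 = -32.00 permil
step 3: δ = (-32.00 + 1000)·(-23.4/1000 + 1) − 1000 = -54.65 permil
step 4: δ = (-54.65 + 1000)·(-2.4/1000 + 1) − 1000 = -56.92 permil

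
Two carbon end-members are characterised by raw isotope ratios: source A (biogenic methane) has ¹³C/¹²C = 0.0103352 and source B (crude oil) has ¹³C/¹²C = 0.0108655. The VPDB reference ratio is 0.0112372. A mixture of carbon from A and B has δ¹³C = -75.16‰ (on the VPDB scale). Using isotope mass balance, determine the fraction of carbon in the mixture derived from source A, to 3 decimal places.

δ_A = (0.0103352/0.0112372 − 1)×1000 = (0.919731 − 1)×1000 = -80.269‰
δ_B = (0.0108655/0.0112372 − 1)×1000 = (0.966922 − 1)×1000 = -33.078‰
f_A = (δ_mix − δ_B)/(δ_A − δ_B) = (-75.16 − (-33.078))/(-80.269 − (-33.078))
f_A = -42.082 / -47.191 = 0.8917

0.892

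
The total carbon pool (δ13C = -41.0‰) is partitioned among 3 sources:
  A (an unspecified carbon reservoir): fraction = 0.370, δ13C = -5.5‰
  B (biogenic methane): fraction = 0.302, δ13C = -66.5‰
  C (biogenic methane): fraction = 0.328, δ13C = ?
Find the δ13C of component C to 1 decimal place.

-57.6‰

Isotope mass balance: δ_bulk = Σ fᵢ·δᵢ.
-41.0 = 0.370×(-5.5) + 0.302×(-66.5) + 0.328×δ_C
0.328·δ_C = -41.0 − (-22.118) = -18.882
δ_C = -18.882 / 0.328 = -57.57‰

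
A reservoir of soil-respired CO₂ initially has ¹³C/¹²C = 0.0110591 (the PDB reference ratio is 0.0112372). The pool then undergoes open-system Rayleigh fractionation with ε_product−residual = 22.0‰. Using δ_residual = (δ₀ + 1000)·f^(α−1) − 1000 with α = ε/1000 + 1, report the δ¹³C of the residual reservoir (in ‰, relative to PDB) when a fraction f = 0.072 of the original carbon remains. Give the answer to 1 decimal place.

δ₀ = (0.0110591/0.0112372 − 1)×1000 = (0.984151 − 1)×1000 = -15.849‰
α − 1 = ε/1000 = 0.0220
f^(α−1) = 0.072^(0.0220) = 0.943759
δ_res = (-15.849 + 1000) × 0.943759 − 1000 = 928.802 − 1000 = -71.20‰

-71.2‰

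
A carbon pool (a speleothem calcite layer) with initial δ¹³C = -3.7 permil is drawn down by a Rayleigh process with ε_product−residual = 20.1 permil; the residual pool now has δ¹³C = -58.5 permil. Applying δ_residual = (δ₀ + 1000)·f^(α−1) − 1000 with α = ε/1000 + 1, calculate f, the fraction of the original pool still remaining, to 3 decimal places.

α − 1 = ε/1000 = 0.0201
(δ_res + 1000)/(δ₀ + 1000) = (-58.5 + 1000)/(-3.7 + 1000) = 941.5/996.3 = 0.944996
f = 0.944996^(1/0.0201) = exp(ln(0.944996)/0.0201) = exp(-0.05657/0.0201)
f = exp(-2.8146) = 0.0599

0.060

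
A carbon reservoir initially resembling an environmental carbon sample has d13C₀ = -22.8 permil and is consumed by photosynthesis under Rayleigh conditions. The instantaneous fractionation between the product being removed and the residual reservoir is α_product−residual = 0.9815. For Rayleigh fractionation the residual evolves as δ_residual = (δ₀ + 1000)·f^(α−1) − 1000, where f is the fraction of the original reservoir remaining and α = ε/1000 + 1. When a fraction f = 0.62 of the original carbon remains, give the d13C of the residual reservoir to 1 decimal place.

Rayleigh residual: δ_res = (δ₀ + 1000)·f^(α−1) − 1000
α − 1 = -0.01850
f^(α−1) = 0.62^(-0.01850) = 1.008883
δ_res = (-22.8 + 1000) × 1.008883 − 1000 = 985.880 − 1000 = -14.12 permil

-14.1 permil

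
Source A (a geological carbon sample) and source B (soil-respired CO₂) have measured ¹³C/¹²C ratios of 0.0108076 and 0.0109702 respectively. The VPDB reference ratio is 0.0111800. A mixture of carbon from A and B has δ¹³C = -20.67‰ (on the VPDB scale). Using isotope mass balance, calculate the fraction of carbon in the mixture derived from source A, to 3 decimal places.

δ_A = (0.0108076/0.0111800 − 1)×1000 = (0.966691 − 1)×1000 = -33.309‰
δ_B = (0.0109702/0.0111800 − 1)×1000 = (0.981234 − 1)×1000 = -18.766‰
f_A = (δ_mix − δ_B)/(δ_A − δ_B) = (-20.67 − (-18.766))/(-33.309 − (-18.766))
f_A = -1.904 / -14.544 = 0.1309

0.131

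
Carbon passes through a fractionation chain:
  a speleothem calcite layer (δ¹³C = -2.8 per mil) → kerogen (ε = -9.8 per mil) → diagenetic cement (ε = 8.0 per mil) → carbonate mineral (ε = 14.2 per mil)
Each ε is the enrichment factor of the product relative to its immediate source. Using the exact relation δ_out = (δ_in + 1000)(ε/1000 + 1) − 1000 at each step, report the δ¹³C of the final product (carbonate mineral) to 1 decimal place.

step 1: δ = (-2.80 + 1000)·(-9.8/1000 + 1) − 1000 = -12.57 per mil
step 2: δ = (-12.57 + 1000)·(8.0/1000 + 1) − 1000 = -4.67 per mil
step 3: δ = (-4.67 + 1000)·(14.2/1000 + 1) − 1000 = 9.46 per mil

9.5 per mil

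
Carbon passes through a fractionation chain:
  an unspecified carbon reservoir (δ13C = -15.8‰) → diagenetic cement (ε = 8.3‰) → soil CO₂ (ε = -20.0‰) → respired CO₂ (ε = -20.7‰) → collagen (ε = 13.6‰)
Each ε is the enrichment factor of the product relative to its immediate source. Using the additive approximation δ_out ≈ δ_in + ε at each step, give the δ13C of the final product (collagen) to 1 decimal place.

step 1: δ ≈ -15.8 + (8.3) = -7.5‰
step 2: δ ≈ -7.5 + (-20.0) = -27.5‰
step 3: δ ≈ -27.5 + (-20.7) = -48.2‰
step 4: δ ≈ -48.2 + (13.6) = -34.6‰

-34.6‰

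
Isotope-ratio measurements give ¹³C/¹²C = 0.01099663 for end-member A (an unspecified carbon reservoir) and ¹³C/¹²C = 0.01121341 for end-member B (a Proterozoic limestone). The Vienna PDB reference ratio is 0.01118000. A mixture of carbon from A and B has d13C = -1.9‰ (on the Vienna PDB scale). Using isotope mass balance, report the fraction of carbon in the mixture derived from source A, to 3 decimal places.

δ_A = (0.01099663/0.01118000 − 1)×1000 = (0.983598 − 1)×1000 = -16.402‰
δ_B = (0.01121341/0.01118000 − 1)×1000 = (1.002988 − 1)×1000 = 2.988‰
f_A = (δ_mix − δ_B)/(δ_A − δ_B) = (-1.9 − (2.988))/(-16.402 − (2.988))
f_A = -4.888 / -19.390 = 0.2521

0.252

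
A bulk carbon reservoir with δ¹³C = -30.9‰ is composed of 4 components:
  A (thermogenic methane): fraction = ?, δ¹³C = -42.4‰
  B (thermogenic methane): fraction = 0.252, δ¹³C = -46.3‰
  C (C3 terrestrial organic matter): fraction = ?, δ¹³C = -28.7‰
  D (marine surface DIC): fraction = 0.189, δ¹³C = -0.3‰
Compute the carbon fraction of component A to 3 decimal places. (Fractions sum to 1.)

0.229

Let f_A and f_C be the unknown fractions; fractions sum to 1 so f_A + f_C = 0.559.
Mass balance: Σ fᵢ·δᵢ = δ_bulk ⇒ f_A·(-42.4) + f_C·(-28.7) = -30.9 − (-11.724) = -19.176
Substitute f_C = 0.559 − f_A:
f_A·(-42.4 − -28.7) = -19.176 − 0.559×(-28.7) = -3.132
f_A = -3.132 / -13.7 = 0.2286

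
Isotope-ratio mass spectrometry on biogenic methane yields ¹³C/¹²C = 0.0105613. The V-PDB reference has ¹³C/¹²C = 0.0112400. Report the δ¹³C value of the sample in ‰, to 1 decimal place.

-60.4‰

δ¹³C = (R_sample / R_standard − 1) × 1000
R_sample / R_standard = 0.0105613 / 0.0112400 = 0.939617
δ¹³C = (0.939617 − 1) × 1000 = -60.38‰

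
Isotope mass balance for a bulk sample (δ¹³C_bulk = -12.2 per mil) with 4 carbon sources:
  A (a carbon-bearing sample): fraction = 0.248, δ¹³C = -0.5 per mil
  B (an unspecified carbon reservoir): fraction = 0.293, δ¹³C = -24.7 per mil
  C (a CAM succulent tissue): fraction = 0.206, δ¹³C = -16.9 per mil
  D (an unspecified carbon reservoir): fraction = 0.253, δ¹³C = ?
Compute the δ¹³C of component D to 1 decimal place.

-5.4 per mil

Isotope mass balance: δ_bulk = Σ fᵢ·δᵢ.
-12.2 = 0.248×(-0.5) + 0.293×(-24.7) + 0.206×(-16.9) + 0.253×δ_D
0.253·δ_D = -12.2 − (-10.842) = -1.358
δ_D = -1.358 / 0.253 = -5.37 per mil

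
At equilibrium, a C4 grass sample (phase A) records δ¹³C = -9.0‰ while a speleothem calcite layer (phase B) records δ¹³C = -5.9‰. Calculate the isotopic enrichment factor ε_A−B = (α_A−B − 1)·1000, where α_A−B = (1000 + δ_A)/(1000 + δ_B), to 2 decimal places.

α_A−B = (1000 + -9.0) / (1000 + -5.9) = 991.0 / 994.1 = 0.996882
ε_A−B = (0.996882 − 1) × 1000 = -3.118‰
(The approximation ε ≈ δ_A − δ_B would give -3.1‰.)

-3.12‰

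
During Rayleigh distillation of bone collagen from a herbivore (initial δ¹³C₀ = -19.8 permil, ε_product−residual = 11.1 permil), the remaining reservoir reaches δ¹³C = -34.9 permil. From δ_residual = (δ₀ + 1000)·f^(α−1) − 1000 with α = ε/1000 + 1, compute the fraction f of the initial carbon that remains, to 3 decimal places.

0.247

α − 1 = ε/1000 = 0.0111
(δ_res + 1000)/(δ₀ + 1000) = (-34.9 + 1000)/(-19.8 + 1000) = 965.1/980.2 = 0.984595
f = 0.984595^(1/0.0111) = exp(ln(0.984595)/0.0111) = exp(-0.01552/0.0111)
f = exp(-1.3986) = 0.2469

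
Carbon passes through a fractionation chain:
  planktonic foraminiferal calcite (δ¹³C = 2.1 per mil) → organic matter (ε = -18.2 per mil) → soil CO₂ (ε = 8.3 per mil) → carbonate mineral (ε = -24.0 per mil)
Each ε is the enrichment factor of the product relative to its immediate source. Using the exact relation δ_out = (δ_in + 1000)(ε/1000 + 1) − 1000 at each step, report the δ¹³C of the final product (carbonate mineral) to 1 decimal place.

-31.8 per mil

step 1: δ = (2.10 + 1000)·(-18.2/1000 + 1) − 1000 = -16.14 per mil
step 2: δ = (-16.14 + 1000)·(8.3/1000 + 1) − 1000 = -7.97 per mil
step 3: δ = (-7.97 + 1000)·(-24.0/1000 + 1) − 1000 = -31.78 per mil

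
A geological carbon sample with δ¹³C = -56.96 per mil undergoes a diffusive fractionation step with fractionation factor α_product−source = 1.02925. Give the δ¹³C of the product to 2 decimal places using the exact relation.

δ_product = (δ_source + 1000)·α − 1000
δ_product = (-56.96 + 1000) × 1.02925 − 1000
δ_product = 970.624 − 1000 = -29.376 per mil

-29.38 per mil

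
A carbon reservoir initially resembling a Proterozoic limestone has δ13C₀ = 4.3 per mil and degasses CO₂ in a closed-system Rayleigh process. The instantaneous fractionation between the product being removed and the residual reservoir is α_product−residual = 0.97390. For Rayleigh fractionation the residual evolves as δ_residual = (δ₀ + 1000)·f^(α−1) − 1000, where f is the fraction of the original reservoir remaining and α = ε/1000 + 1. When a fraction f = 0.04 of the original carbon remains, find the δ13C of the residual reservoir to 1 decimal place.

92.3 per mil

Rayleigh residual: δ_res = (δ₀ + 1000)·f^(α−1) − 1000
α − 1 = -0.02610
f^(α−1) = 0.04^(-0.02610) = 1.087643
δ_res = (4.3 + 1000) × 1.087643 − 1000 = 1092.320 − 1000 = 92.32 per mil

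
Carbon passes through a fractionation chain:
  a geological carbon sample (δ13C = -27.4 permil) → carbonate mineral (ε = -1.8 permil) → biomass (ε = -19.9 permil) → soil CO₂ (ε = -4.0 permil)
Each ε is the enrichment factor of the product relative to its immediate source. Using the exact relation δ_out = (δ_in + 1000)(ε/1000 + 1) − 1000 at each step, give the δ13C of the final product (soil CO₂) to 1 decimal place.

step 1: δ = (-27.40 + 1000)·(-1.8/1000 + 1) − 1000 = -29.15 permil
step 2: δ = (-29.15 + 1000)·(-19.9/1000 + 1) − 1000 = -48.47 permil
step 3: δ = (-48.47 + 1000)·(-4.0/1000 + 1) − 1000 = -52.28 permil

-52.3 permil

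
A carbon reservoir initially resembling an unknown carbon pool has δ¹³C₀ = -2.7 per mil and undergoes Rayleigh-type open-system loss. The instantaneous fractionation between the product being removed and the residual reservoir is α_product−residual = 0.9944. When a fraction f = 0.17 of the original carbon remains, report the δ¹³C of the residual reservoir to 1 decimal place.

7.2 per mil

Rayleigh residual: δ_res = (δ₀ + 1000)·f^(α−1) − 1000
α − 1 = -0.00560
f^(α−1) = 0.17^(-0.00560) = 1.009972
δ_res = (-2.7 + 1000) × 1.009972 − 1000 = 1007.245 − 1000 = 7.25 per mil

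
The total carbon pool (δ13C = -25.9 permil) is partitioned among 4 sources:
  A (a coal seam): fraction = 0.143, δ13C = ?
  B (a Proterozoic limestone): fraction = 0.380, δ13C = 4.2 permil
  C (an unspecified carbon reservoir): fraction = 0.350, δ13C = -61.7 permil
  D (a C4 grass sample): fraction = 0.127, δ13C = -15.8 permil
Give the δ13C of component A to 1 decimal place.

Isotope mass balance: δ_bulk = Σ fᵢ·δᵢ.
-25.9 = 0.143×δ_A + 0.380×(4.2) + 0.350×(-61.7) + 0.127×(-15.8)
0.143·δ_A = -25.9 − (-22.006) = -3.894
δ_A = -3.894 / 0.143 = -27.23 permil

-27.2 permil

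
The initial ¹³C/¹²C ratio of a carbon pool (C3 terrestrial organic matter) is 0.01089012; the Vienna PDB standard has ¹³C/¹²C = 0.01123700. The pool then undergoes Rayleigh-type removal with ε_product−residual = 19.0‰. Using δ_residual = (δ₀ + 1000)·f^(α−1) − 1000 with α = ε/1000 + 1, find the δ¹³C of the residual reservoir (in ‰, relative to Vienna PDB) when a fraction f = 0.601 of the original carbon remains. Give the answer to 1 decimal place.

δ₀ = (0.01089012/0.01123700 − 1)×1000 = (0.969131 − 1)×1000 = -30.869‰
α − 1 = ε/1000 = 0.0190
f^(α−1) = 0.601^(0.0190) = 0.990373
δ_res = (-30.869 + 1000) × 0.990373 − 1000 = 959.800 − 1000 = -40.20‰

-40.2‰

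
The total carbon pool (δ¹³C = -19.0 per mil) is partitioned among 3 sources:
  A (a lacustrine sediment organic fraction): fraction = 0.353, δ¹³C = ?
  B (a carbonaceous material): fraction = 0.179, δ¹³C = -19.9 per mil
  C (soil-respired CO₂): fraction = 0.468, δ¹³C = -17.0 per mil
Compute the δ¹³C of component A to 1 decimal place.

Isotope mass balance: δ_bulk = Σ fᵢ·δᵢ.
-19.0 = 0.353×δ_A + 0.179×(-19.9) + 0.468×(-17.0)
0.353·δ_A = -19.0 − (-11.518) = -7.482
δ_A = -7.482 / 0.353 = -21.20 per mil

-21.2 per mil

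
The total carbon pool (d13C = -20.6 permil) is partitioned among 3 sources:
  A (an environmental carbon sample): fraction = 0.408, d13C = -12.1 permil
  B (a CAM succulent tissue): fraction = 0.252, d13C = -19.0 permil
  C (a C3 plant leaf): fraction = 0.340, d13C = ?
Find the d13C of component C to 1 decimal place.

-32.0 permil

Isotope mass balance: δ_bulk = Σ fᵢ·δᵢ.
-20.6 = 0.408×(-12.1) + 0.252×(-19.0) + 0.340×δ_C
0.340·δ_C = -20.6 − (-9.725) = -10.875
δ_C = -10.875 / 0.340 = -31.99 permil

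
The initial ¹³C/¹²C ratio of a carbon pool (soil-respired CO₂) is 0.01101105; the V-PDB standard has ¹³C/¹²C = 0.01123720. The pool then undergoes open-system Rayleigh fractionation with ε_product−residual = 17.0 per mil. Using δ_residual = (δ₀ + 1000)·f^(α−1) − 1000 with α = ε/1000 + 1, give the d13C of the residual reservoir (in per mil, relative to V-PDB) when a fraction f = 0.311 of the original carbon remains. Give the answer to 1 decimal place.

δ₀ = (0.01101105/0.01123720 − 1)×1000 = (0.979875 − 1)×1000 = -20.125 per mil
α − 1 = ε/1000 = 0.0170
f^(α−1) = 0.311^(0.0170) = 0.980340
δ_res = (-20.125 + 1000) × 0.980340 − 1000 = 960.611 − 1000 = -39.39 per mil

-39.4 per mil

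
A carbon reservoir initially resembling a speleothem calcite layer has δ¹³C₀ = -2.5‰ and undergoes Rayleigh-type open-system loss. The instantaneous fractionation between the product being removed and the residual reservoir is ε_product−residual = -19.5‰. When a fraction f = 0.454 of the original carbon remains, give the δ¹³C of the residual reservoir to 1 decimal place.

13.0‰

Rayleigh residual: δ_res = (δ₀ + 1000)·f^(α−1) − 1000
α = ε/1000 + 1 = 0.98050, so α − 1 = -0.01950
f^(α−1) = 0.454^(-0.01950) = 1.015517
δ_res = (-2.5 + 1000) × 1.015517 − 1000 = 1012.979 − 1000 = 12.98‰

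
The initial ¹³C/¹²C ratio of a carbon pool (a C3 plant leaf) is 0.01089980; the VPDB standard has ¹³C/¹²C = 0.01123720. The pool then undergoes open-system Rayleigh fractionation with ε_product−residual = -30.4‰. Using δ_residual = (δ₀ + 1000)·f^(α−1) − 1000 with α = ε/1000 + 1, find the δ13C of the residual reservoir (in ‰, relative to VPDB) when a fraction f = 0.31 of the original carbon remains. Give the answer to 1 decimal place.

δ₀ = (0.01089980/0.01123720 − 1)×1000 = (0.969975 − 1)×1000 = -30.025‰
α − 1 = ε/1000 = -0.0304
f^(α−1) = 0.31^(-0.0304) = 1.036245
δ_res = (-30.025 + 1000) × 1.036245 − 1000 = 1005.132 − 1000 = 5.13‰

5.1‰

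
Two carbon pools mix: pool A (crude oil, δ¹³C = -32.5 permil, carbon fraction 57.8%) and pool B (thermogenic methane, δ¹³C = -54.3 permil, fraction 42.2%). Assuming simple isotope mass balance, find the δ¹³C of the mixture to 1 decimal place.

δ_mix = f_A·δ_A + f_B·δ_B
δ_mix = 0.578 × (-32.5) + 0.422 × (-54.3)
δ_mix = -18.79 + -22.91 = -41.70 permil

-41.7 permil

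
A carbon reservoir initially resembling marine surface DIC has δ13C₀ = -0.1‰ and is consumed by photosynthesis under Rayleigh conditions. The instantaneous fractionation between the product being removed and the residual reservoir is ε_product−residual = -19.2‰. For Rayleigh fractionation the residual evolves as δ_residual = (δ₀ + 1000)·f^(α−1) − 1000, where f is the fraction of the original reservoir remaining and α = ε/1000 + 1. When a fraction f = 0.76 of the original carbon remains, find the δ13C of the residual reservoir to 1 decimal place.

Rayleigh residual: δ_res = (δ₀ + 1000)·f^(α−1) − 1000
α = ε/1000 + 1 = 0.98080, so α − 1 = -0.01920
f^(α−1) = 0.76^(-0.01920) = 1.005283
δ_res = (-0.1 + 1000) × 1.005283 − 1000 = 1005.183 − 1000 = 5.18‰

5.2‰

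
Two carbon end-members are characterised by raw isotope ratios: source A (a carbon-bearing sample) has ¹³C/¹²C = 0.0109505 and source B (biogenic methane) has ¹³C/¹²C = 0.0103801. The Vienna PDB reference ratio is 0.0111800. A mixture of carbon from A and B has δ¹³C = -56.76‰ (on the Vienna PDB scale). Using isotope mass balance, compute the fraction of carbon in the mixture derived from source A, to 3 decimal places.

δ_A = (0.0109505/0.0111800 − 1)×1000 = (0.979472 − 1)×1000 = -20.528‰
δ_B = (0.0103801/0.0111800 − 1)×1000 = (0.928453 − 1)×1000 = -71.547‰
f_A = (δ_mix − δ_B)/(δ_A − δ_B) = (-56.76 − (-71.547))/(-20.528 − (-71.547))
f_A = 14.787 / 51.020 = 0.2898

0.290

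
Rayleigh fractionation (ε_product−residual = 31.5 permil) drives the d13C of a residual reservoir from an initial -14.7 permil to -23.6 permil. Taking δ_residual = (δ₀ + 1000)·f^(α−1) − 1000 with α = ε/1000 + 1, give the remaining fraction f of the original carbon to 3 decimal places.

0.750

α − 1 = ε/1000 = 0.0315
(δ_res + 1000)/(δ₀ + 1000) = (-23.6 + 1000)/(-14.7 + 1000) = 976.4/985.3 = 0.990967
f = 0.990967^(1/0.0315) = exp(ln(0.990967)/0.0315) = exp(-0.00907/0.0315)
f = exp(-0.2881) = 0.7497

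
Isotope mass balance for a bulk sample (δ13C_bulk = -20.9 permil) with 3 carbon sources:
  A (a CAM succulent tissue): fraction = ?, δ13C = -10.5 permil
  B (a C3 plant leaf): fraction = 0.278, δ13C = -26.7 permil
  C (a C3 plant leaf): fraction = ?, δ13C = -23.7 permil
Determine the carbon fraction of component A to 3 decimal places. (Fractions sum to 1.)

0.275

Let f_A and f_C be the unknown fractions; fractions sum to 1 so f_A + f_C = 0.722.
Mass balance: Σ fᵢ·δᵢ = δ_bulk ⇒ f_A·(-10.5) + f_C·(-23.7) = -20.9 − (-7.423) = -13.477
Substitute f_C = 0.722 − f_A:
f_A·(-10.5 − -23.7) = -13.477 − 0.722×(-23.7) = 3.634
f_A = 3.634 / 13.2 = 0.2753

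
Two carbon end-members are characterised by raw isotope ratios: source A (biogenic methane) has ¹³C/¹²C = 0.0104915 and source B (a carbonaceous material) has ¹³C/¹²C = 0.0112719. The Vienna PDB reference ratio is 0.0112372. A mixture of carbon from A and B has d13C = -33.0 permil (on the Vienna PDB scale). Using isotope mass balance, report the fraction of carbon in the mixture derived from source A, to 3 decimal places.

0.520

δ_A = (0.0104915/0.0112372 − 1)×1000 = (0.933640 − 1)×1000 = -66.360 permil
δ_B = (0.0112719/0.0112372 − 1)×1000 = (1.003088 − 1)×1000 = 3.088 permil
f_A = (δ_mix − δ_B)/(δ_A − δ_B) = (-33.0 − (3.088))/(-66.360 − (3.088))
f_A = -36.088 / -69.448 = 0.5196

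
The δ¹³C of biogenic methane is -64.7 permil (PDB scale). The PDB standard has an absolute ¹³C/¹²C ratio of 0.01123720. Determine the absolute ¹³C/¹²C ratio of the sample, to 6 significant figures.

0.0105102

R_sample = R_standard × (δ¹³C/1000 + 1)
R_sample = 0.01123720 × (-64.7/1000 + 1) = 0.01123720 × 0.935300
R_sample = 0.0105102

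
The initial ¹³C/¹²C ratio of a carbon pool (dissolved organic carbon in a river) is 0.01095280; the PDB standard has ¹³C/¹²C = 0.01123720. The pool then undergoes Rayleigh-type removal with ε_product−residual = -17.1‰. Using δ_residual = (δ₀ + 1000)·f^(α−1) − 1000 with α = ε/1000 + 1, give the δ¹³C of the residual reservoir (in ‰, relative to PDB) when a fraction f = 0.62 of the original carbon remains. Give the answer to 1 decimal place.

-17.3‰

δ₀ = (0.01095280/0.01123720 − 1)×1000 = (0.974691 − 1)×1000 = -25.309‰
α − 1 = ε/1000 = -0.0171
f^(α−1) = 0.62^(-0.0171) = 1.008208
δ_res = (-25.309 + 1000) × 1.008208 − 1000 = 982.691 − 1000 = -17.31‰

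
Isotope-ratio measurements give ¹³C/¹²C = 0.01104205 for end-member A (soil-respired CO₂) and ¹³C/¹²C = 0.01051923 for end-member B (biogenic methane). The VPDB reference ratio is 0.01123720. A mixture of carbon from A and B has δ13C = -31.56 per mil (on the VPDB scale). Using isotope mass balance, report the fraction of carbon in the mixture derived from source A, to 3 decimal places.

δ_A = (0.01104205/0.01123720 − 1)×1000 = (0.982634 − 1)×1000 = -17.366 per mil
δ_B = (0.01051923/0.01123720 − 1)×1000 = (0.936108 − 1)×1000 = -63.892 per mil
f_A = (δ_mix − δ_B)/(δ_A − δ_B) = (-31.56 − (-63.892))/(-17.366 − (-63.892))
f_A = 32.332 / 46.526 = 0.6949

0.695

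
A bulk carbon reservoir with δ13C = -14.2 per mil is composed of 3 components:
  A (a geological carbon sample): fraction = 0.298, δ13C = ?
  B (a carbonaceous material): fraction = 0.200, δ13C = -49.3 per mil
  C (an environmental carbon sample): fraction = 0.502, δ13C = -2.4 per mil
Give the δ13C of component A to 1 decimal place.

Isotope mass balance: δ_bulk = Σ fᵢ·δᵢ.
-14.2 = 0.298×δ_A + 0.200×(-49.3) + 0.502×(-2.4)
0.298·δ_A = -14.2 − (-11.065) = -3.135
δ_A = -3.135 / 0.298 = -10.52 per mil

-10.5 per mil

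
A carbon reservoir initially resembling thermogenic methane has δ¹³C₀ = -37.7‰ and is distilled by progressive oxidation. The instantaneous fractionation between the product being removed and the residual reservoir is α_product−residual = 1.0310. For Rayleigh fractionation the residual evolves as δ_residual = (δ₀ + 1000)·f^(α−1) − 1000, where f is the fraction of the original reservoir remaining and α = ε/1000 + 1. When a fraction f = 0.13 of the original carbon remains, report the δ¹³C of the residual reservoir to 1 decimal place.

-96.7‰

Rayleigh residual: δ_res = (δ₀ + 1000)·f^(α−1) − 1000
α − 1 = 0.03100
f^(α−1) = 0.13^(0.03100) = 0.938712
δ_res = (-37.7 + 1000) × 0.938712 − 1000 = 903.322 − 1000 = -96.68‰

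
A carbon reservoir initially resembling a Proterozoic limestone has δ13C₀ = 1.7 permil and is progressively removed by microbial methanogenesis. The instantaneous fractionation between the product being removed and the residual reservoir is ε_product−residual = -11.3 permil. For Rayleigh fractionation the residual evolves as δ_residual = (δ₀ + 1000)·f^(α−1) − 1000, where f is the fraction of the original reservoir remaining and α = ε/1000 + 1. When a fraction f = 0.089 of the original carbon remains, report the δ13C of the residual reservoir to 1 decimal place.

29.5 permil

Rayleigh residual: δ_res = (δ₀ + 1000)·f^(α−1) − 1000
α = ε/1000 + 1 = 0.98870, so α − 1 = -0.01130
f^(α−1) = 0.089^(-0.01130) = 1.027713
δ_res = (1.7 + 1000) × 1.027713 − 1000 = 1029.460 − 1000 = 29.46 permil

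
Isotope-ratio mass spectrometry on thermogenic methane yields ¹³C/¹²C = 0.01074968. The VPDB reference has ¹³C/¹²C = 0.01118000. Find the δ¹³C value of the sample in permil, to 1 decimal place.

-38.5 permil

δ¹³C = (R_sample / R_standard − 1) × 1000
R_sample / R_standard = 0.01074968 / 0.01118000 = 0.961510
δ¹³C = (0.961510 − 1) × 1000 = -38.49 permil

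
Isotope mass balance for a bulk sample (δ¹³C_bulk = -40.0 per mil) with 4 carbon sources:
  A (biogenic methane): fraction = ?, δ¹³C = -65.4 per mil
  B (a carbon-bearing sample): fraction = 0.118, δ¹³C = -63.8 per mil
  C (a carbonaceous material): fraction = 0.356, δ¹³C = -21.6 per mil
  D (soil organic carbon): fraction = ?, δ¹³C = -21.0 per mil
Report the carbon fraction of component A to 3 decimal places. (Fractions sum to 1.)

Let f_A and f_D be the unknown fractions; fractions sum to 1 so f_A + f_D = 0.526.
Mass balance: Σ fᵢ·δᵢ = δ_bulk ⇒ f_A·(-65.4) + f_D·(-21.0) = -40.0 − (-15.218) = -24.782
Substitute f_D = 0.526 − f_A:
f_A·(-65.4 − -21.0) = -24.782 − 0.526×(-21.0) = -13.736
f_A = -13.736 / -44.4 = 0.3094

0.309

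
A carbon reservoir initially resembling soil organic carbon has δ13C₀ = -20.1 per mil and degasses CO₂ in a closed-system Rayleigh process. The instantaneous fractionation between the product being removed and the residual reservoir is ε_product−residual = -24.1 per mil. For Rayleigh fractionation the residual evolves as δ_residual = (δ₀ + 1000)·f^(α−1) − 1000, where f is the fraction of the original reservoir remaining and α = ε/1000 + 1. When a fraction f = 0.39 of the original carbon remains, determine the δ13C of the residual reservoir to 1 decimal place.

2.4 per mil

Rayleigh residual: δ_res = (δ₀ + 1000)·f^(α−1) − 1000
α = ε/1000 + 1 = 0.97590, so α − 1 = -0.02410
f^(α−1) = 0.39^(-0.02410) = 1.022952
δ_res = (-20.1 + 1000) × 1.022952 − 1000 = 1002.391 − 1000 = 2.39 per mil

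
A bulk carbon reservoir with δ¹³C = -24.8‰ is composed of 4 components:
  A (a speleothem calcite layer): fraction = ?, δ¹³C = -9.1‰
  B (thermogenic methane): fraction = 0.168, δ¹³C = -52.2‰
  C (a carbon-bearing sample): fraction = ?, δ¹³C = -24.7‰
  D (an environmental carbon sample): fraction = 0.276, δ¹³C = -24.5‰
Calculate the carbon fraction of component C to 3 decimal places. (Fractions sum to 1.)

0.270

Let f_C and f_A be the unknown fractions; fractions sum to 1 so f_C + f_A = 0.556.
Mass balance: Σ fᵢ·δᵢ = δ_bulk ⇒ f_C·(-24.7) + f_A·(-9.1) = -24.8 − (-15.532) = -9.268
Substitute f_A = 0.556 − f_C:
f_C·(-24.7 − -9.1) = -9.268 − 0.556×(-9.1) = -4.209
f_C = -4.209 / -15.6 = 0.2698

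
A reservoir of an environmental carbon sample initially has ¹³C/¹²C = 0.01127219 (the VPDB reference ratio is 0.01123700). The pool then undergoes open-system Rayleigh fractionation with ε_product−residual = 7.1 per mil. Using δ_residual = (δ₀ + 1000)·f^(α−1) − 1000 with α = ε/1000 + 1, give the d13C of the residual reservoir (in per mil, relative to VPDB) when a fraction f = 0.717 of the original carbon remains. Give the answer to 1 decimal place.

0.8 per mil

δ₀ = (0.01127219/0.01123700 − 1)×1000 = (1.003132 − 1)×1000 = 3.132 per mil
α − 1 = ε/1000 = 0.0071
f^(α−1) = 0.717^(0.0071) = 0.997641
δ_res = (3.132 + 1000) × 0.997641 − 1000 = 1000.765 − 1000 = 0.76 per mil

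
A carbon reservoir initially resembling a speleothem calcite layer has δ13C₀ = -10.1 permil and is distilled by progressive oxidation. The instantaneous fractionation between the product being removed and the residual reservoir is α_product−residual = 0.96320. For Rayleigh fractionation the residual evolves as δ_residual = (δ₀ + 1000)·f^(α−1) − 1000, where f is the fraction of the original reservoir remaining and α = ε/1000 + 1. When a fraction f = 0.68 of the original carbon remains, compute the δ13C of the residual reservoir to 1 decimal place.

Rayleigh residual: δ_res = (δ₀ + 1000)·f^(α−1) − 1000
α − 1 = -0.03680
f^(α−1) = 0.68^(-0.03680) = 1.014294
δ_res = (-10.1 + 1000) × 1.014294 − 1000 = 1004.049 − 1000 = 4.05 permil

4.0 permil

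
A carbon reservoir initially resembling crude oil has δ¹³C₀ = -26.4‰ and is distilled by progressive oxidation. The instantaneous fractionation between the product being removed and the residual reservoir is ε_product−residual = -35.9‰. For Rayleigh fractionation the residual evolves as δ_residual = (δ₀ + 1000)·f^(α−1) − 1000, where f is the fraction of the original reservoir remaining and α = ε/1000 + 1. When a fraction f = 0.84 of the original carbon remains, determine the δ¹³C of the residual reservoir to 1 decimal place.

-20.3‰

Rayleigh residual: δ_res = (δ₀ + 1000)·f^(α−1) − 1000
α = ε/1000 + 1 = 0.96410, so α − 1 = -0.03590
f^(α−1) = 0.84^(-0.03590) = 1.006279
δ_res = (-26.4 + 1000) × 1.006279 − 1000 = 979.713 − 1000 = -20.29‰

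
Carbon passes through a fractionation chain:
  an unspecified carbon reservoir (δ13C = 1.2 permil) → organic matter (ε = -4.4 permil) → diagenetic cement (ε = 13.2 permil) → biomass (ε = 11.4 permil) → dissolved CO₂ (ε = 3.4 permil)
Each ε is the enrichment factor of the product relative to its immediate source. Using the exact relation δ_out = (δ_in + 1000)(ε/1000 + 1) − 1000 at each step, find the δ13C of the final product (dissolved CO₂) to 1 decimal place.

24.9 permil

step 1: δ = (1.20 + 1000)·(-4.4/1000 + 1) − 1000 = -3.21 permil
step 2: δ = (-3.21 + 1000)·(13.2/1000 + 1) − 1000 = 9.95 permil
step 3: δ = (9.95 + 1000)·(11.4/1000 + 1) − 1000 = 21.47 permil
step 4: δ = (21.47 + 1000)·(3.4/1000 + 1) − 1000 = 24.94 permil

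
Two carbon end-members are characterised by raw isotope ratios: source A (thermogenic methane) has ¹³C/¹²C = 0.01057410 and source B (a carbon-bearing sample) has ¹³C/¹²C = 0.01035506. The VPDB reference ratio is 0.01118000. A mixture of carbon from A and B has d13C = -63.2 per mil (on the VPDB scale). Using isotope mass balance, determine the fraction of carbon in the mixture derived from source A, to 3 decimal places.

0.540

δ_A = (0.01057410/0.01118000 − 1)×1000 = (0.945805 − 1)×1000 = -54.195 per mil
δ_B = (0.01035506/0.01118000 − 1)×1000 = (0.926213 − 1)×1000 = -73.787 per mil
f_A = (δ_mix − δ_B)/(δ_A − δ_B) = (-63.2 − (-73.787))/(-54.195 − (-73.787))
f_A = 10.587 / 19.592 = 0.5404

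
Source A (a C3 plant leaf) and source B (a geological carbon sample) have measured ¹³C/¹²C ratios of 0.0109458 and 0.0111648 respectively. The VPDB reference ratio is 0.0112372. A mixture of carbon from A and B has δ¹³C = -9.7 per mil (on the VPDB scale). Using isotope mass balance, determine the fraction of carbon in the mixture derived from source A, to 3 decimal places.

δ_A = (0.0109458/0.0112372 − 1)×1000 = (0.974068 − 1)×1000 = -25.932 per mil
δ_B = (0.0111648/0.0112372 − 1)×1000 = (0.993557 − 1)×1000 = -6.443 per mil
f_A = (δ_mix − δ_B)/(δ_A − δ_B) = (-9.7 − (-6.443))/(-25.932 − (-6.443))
f_A = -3.257 / -19.489 = 0.1671

0.167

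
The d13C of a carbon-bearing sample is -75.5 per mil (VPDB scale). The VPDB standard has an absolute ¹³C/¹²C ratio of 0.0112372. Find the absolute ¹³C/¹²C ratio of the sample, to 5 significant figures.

0.010389

R_sample = R_standard × (d13C/1000 + 1)
R_sample = 0.0112372 × (-75.5/1000 + 1) = 0.0112372 × 0.924500
R_sample = 0.0103888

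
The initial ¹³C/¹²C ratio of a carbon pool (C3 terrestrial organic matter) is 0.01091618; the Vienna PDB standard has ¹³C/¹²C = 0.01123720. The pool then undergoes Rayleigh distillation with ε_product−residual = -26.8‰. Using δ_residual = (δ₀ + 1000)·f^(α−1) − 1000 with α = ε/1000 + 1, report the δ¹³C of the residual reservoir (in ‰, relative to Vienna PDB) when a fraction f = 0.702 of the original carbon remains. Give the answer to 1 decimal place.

δ₀ = (0.01091618/0.01123720 − 1)×1000 = (0.971432 − 1)×1000 = -28.568‰
α − 1 = ε/1000 = -0.0268
f^(α−1) = 0.702^(-0.0268) = 1.009528
δ_res = (-28.568 + 1000) × 1.009528 − 1000 = 980.688 − 1000 = -19.31‰

-19.3‰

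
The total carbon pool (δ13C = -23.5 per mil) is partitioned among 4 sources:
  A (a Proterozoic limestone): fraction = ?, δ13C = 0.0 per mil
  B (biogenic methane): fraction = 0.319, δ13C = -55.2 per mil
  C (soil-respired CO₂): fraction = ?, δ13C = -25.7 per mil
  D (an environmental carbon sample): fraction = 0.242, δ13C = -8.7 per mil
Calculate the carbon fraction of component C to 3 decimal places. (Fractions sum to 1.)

Let f_C and f_A be the unknown fractions; fractions sum to 1 so f_C + f_A = 0.439.
Mass balance: Σ fᵢ·δᵢ = δ_bulk ⇒ f_C·(-25.7) + f_A·(-0.0) = -23.5 − (-19.714) = -3.786
Substitute f_A = 0.439 − f_C:
f_C·(-25.7 − -0.0) = -3.786 − 0.439×(-0.0) = -3.786
f_C = -3.786 / -25.7 = 0.1473

0.147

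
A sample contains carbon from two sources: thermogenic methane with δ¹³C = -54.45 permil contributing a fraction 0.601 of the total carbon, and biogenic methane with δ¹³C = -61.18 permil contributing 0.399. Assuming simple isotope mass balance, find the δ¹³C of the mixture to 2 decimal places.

δ_mix = f_A·δ_A + f_B·δ_B
δ_mix = 0.601 × (-54.45) + 0.399 × (-61.18)
δ_mix = -32.724 + -24.411 = -57.135 permil

-57.14 permil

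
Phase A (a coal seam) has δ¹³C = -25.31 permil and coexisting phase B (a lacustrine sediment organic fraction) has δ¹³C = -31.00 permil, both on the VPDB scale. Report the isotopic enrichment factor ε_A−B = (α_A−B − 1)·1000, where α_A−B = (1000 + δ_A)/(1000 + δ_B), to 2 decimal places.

5.87 permil

α_A−B = (1000 + -25.31) / (1000 + -31.00) = 974.69 / 969.00 = 1.005872
ε_A−B = (1.005872 − 1) × 1000 = 5.872 permil
(The approximation ε ≈ δ_A − δ_B would give 5.69 permil.)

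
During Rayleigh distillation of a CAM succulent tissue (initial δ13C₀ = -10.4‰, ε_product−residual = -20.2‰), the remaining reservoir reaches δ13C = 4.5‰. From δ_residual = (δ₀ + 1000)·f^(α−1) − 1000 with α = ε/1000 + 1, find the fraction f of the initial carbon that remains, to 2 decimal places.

α − 1 = ε/1000 = -0.0202
(δ_res + 1000)/(δ₀ + 1000) = (4.5 + 1000)/(-10.4 + 1000) = 1004.5/989.6 = 1.015057
f = 1.015057^(1/-0.0202) = exp(ln(1.015057)/-0.0202) = exp(0.01494/-0.0202)
f = exp(-0.7398) = 0.4772

0.48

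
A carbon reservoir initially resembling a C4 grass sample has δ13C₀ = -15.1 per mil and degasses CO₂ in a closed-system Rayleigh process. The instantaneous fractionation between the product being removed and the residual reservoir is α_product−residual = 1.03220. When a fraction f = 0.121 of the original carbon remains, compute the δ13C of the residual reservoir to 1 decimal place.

Rayleigh residual: δ_res = (δ₀ + 1000)·f^(α−1) − 1000
α − 1 = 0.03220
f^(α−1) = 0.121^(0.03220) = 0.934256
δ_res = (-15.1 + 1000) × 0.934256 − 1000 = 920.148 − 1000 = -79.85 per mil

-79.9 per mil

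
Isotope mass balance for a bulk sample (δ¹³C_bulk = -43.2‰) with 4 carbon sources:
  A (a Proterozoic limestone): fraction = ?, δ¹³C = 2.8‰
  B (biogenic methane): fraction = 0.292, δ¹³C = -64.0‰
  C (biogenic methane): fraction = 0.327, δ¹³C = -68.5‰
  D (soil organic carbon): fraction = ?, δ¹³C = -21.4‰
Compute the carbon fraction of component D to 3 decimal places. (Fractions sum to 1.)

Let f_D and f_A be the unknown fractions; fractions sum to 1 so f_D + f_A = 0.381.
Mass balance: Σ fᵢ·δᵢ = δ_bulk ⇒ f_D·(-21.4) + f_A·(2.8) = -43.2 − (-41.087) = -2.113
Substitute f_A = 0.381 − f_D:
f_D·(-21.4 − 2.8) = -2.113 − 0.381×(2.8) = -3.179
f_D = -3.179 / -24.2 = 0.1314

0.131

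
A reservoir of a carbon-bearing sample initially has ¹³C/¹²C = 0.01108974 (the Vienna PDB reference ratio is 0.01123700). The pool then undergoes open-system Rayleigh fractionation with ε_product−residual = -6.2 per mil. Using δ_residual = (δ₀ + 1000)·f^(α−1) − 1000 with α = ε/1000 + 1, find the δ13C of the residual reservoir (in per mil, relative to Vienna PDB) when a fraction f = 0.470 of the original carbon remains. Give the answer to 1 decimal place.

-8.5 per mil

δ₀ = (0.01108974/0.01123700 − 1)×1000 = (0.986895 − 1)×1000 = -13.105 per mil
α − 1 = ε/1000 = -0.0062
f^(α−1) = 0.470^(-0.0062) = 1.004692
δ_res = (-13.105 + 1000) × 1.004692 − 1000 = 991.526 − 1000 = -8.47 per mil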